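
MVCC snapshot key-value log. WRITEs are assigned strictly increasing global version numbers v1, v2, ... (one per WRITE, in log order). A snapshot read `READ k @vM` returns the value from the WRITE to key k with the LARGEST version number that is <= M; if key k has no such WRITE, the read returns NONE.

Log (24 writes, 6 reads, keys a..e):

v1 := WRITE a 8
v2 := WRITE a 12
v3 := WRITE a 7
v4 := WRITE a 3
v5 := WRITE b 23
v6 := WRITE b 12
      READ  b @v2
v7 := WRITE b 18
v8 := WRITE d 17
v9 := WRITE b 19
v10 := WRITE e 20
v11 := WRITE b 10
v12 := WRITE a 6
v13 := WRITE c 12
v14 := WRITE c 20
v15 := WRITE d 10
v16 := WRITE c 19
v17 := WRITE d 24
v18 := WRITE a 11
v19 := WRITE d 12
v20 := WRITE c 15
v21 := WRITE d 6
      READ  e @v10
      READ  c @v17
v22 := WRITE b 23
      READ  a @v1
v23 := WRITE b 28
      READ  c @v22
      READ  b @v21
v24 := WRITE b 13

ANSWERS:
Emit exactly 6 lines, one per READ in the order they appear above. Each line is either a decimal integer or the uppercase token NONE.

Answer: NONE
20
19
8
15
10

Derivation:
v1: WRITE a=8  (a history now [(1, 8)])
v2: WRITE a=12  (a history now [(1, 8), (2, 12)])
v3: WRITE a=7  (a history now [(1, 8), (2, 12), (3, 7)])
v4: WRITE a=3  (a history now [(1, 8), (2, 12), (3, 7), (4, 3)])
v5: WRITE b=23  (b history now [(5, 23)])
v6: WRITE b=12  (b history now [(5, 23), (6, 12)])
READ b @v2: history=[(5, 23), (6, 12)] -> no version <= 2 -> NONE
v7: WRITE b=18  (b history now [(5, 23), (6, 12), (7, 18)])
v8: WRITE d=17  (d history now [(8, 17)])
v9: WRITE b=19  (b history now [(5, 23), (6, 12), (7, 18), (9, 19)])
v10: WRITE e=20  (e history now [(10, 20)])
v11: WRITE b=10  (b history now [(5, 23), (6, 12), (7, 18), (9, 19), (11, 10)])
v12: WRITE a=6  (a history now [(1, 8), (2, 12), (3, 7), (4, 3), (12, 6)])
v13: WRITE c=12  (c history now [(13, 12)])
v14: WRITE c=20  (c history now [(13, 12), (14, 20)])
v15: WRITE d=10  (d history now [(8, 17), (15, 10)])
v16: WRITE c=19  (c history now [(13, 12), (14, 20), (16, 19)])
v17: WRITE d=24  (d history now [(8, 17), (15, 10), (17, 24)])
v18: WRITE a=11  (a history now [(1, 8), (2, 12), (3, 7), (4, 3), (12, 6), (18, 11)])
v19: WRITE d=12  (d history now [(8, 17), (15, 10), (17, 24), (19, 12)])
v20: WRITE c=15  (c history now [(13, 12), (14, 20), (16, 19), (20, 15)])
v21: WRITE d=6  (d history now [(8, 17), (15, 10), (17, 24), (19, 12), (21, 6)])
READ e @v10: history=[(10, 20)] -> pick v10 -> 20
READ c @v17: history=[(13, 12), (14, 20), (16, 19), (20, 15)] -> pick v16 -> 19
v22: WRITE b=23  (b history now [(5, 23), (6, 12), (7, 18), (9, 19), (11, 10), (22, 23)])
READ a @v1: history=[(1, 8), (2, 12), (3, 7), (4, 3), (12, 6), (18, 11)] -> pick v1 -> 8
v23: WRITE b=28  (b history now [(5, 23), (6, 12), (7, 18), (9, 19), (11, 10), (22, 23), (23, 28)])
READ c @v22: history=[(13, 12), (14, 20), (16, 19), (20, 15)] -> pick v20 -> 15
READ b @v21: history=[(5, 23), (6, 12), (7, 18), (9, 19), (11, 10), (22, 23), (23, 28)] -> pick v11 -> 10
v24: WRITE b=13  (b history now [(5, 23), (6, 12), (7, 18), (9, 19), (11, 10), (22, 23), (23, 28), (24, 13)])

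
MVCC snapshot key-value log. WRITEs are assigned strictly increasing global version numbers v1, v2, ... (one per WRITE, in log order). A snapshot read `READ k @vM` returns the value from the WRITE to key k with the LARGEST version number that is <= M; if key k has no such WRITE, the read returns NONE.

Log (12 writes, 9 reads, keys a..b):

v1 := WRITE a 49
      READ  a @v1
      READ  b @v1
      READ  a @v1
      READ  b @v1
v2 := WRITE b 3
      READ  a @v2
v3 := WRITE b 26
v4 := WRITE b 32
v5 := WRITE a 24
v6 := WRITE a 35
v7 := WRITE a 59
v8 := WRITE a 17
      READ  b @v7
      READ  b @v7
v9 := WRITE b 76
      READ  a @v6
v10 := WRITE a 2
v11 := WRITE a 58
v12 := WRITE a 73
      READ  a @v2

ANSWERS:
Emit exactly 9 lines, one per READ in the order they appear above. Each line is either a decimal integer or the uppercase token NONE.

v1: WRITE a=49  (a history now [(1, 49)])
READ a @v1: history=[(1, 49)] -> pick v1 -> 49
READ b @v1: history=[] -> no version <= 1 -> NONE
READ a @v1: history=[(1, 49)] -> pick v1 -> 49
READ b @v1: history=[] -> no version <= 1 -> NONE
v2: WRITE b=3  (b history now [(2, 3)])
READ a @v2: history=[(1, 49)] -> pick v1 -> 49
v3: WRITE b=26  (b history now [(2, 3), (3, 26)])
v4: WRITE b=32  (b history now [(2, 3), (3, 26), (4, 32)])
v5: WRITE a=24  (a history now [(1, 49), (5, 24)])
v6: WRITE a=35  (a history now [(1, 49), (5, 24), (6, 35)])
v7: WRITE a=59  (a history now [(1, 49), (5, 24), (6, 35), (7, 59)])
v8: WRITE a=17  (a history now [(1, 49), (5, 24), (6, 35), (7, 59), (8, 17)])
READ b @v7: history=[(2, 3), (3, 26), (4, 32)] -> pick v4 -> 32
READ b @v7: history=[(2, 3), (3, 26), (4, 32)] -> pick v4 -> 32
v9: WRITE b=76  (b history now [(2, 3), (3, 26), (4, 32), (9, 76)])
READ a @v6: history=[(1, 49), (5, 24), (6, 35), (7, 59), (8, 17)] -> pick v6 -> 35
v10: WRITE a=2  (a history now [(1, 49), (5, 24), (6, 35), (7, 59), (8, 17), (10, 2)])
v11: WRITE a=58  (a history now [(1, 49), (5, 24), (6, 35), (7, 59), (8, 17), (10, 2), (11, 58)])
v12: WRITE a=73  (a history now [(1, 49), (5, 24), (6, 35), (7, 59), (8, 17), (10, 2), (11, 58), (12, 73)])
READ a @v2: history=[(1, 49), (5, 24), (6, 35), (7, 59), (8, 17), (10, 2), (11, 58), (12, 73)] -> pick v1 -> 49

Answer: 49
NONE
49
NONE
49
32
32
35
49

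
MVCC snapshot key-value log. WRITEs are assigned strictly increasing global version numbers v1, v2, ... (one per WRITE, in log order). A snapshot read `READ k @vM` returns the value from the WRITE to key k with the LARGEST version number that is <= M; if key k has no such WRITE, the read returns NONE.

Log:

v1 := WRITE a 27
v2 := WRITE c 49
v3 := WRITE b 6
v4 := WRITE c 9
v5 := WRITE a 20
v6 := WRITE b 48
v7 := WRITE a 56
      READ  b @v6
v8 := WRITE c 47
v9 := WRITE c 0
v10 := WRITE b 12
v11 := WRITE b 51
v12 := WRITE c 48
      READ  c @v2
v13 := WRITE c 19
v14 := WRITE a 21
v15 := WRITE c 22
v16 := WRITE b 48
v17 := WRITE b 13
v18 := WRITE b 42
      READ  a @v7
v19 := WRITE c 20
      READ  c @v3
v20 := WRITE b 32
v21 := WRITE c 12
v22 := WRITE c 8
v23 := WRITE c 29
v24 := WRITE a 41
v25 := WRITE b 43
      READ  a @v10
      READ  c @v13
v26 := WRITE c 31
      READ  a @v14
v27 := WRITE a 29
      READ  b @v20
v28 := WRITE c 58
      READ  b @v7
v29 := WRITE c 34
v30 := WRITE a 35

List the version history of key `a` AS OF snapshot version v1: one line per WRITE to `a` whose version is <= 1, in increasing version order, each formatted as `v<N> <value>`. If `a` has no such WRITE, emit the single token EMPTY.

Answer: v1 27

Derivation:
Scan writes for key=a with version <= 1:
  v1 WRITE a 27 -> keep
  v2 WRITE c 49 -> skip
  v3 WRITE b 6 -> skip
  v4 WRITE c 9 -> skip
  v5 WRITE a 20 -> drop (> snap)
  v6 WRITE b 48 -> skip
  v7 WRITE a 56 -> drop (> snap)
  v8 WRITE c 47 -> skip
  v9 WRITE c 0 -> skip
  v10 WRITE b 12 -> skip
  v11 WRITE b 51 -> skip
  v12 WRITE c 48 -> skip
  v13 WRITE c 19 -> skip
  v14 WRITE a 21 -> drop (> snap)
  v15 WRITE c 22 -> skip
  v16 WRITE b 48 -> skip
  v17 WRITE b 13 -> skip
  v18 WRITE b 42 -> skip
  v19 WRITE c 20 -> skip
  v20 WRITE b 32 -> skip
  v21 WRITE c 12 -> skip
  v22 WRITE c 8 -> skip
  v23 WRITE c 29 -> skip
  v24 WRITE a 41 -> drop (> snap)
  v25 WRITE b 43 -> skip
  v26 WRITE c 31 -> skip
  v27 WRITE a 29 -> drop (> snap)
  v28 WRITE c 58 -> skip
  v29 WRITE c 34 -> skip
  v30 WRITE a 35 -> drop (> snap)
Collected: [(1, 27)]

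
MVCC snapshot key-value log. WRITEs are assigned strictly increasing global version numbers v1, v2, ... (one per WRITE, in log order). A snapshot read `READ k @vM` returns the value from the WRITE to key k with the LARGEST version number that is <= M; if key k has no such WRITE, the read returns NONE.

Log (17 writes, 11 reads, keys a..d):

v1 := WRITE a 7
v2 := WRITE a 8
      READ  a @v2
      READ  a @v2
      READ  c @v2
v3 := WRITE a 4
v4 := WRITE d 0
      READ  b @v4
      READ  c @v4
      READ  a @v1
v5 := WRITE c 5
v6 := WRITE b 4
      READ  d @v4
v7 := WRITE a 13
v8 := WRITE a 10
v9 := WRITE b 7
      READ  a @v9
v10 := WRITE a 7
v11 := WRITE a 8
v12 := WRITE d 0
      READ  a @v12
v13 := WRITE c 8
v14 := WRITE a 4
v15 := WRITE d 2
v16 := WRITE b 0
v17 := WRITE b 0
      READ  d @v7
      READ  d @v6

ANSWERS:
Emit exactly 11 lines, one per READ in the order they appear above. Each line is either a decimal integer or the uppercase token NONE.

v1: WRITE a=7  (a history now [(1, 7)])
v2: WRITE a=8  (a history now [(1, 7), (2, 8)])
READ a @v2: history=[(1, 7), (2, 8)] -> pick v2 -> 8
READ a @v2: history=[(1, 7), (2, 8)] -> pick v2 -> 8
READ c @v2: history=[] -> no version <= 2 -> NONE
v3: WRITE a=4  (a history now [(1, 7), (2, 8), (3, 4)])
v4: WRITE d=0  (d history now [(4, 0)])
READ b @v4: history=[] -> no version <= 4 -> NONE
READ c @v4: history=[] -> no version <= 4 -> NONE
READ a @v1: history=[(1, 7), (2, 8), (3, 4)] -> pick v1 -> 7
v5: WRITE c=5  (c history now [(5, 5)])
v6: WRITE b=4  (b history now [(6, 4)])
READ d @v4: history=[(4, 0)] -> pick v4 -> 0
v7: WRITE a=13  (a history now [(1, 7), (2, 8), (3, 4), (7, 13)])
v8: WRITE a=10  (a history now [(1, 7), (2, 8), (3, 4), (7, 13), (8, 10)])
v9: WRITE b=7  (b history now [(6, 4), (9, 7)])
READ a @v9: history=[(1, 7), (2, 8), (3, 4), (7, 13), (8, 10)] -> pick v8 -> 10
v10: WRITE a=7  (a history now [(1, 7), (2, 8), (3, 4), (7, 13), (8, 10), (10, 7)])
v11: WRITE a=8  (a history now [(1, 7), (2, 8), (3, 4), (7, 13), (8, 10), (10, 7), (11, 8)])
v12: WRITE d=0  (d history now [(4, 0), (12, 0)])
READ a @v12: history=[(1, 7), (2, 8), (3, 4), (7, 13), (8, 10), (10, 7), (11, 8)] -> pick v11 -> 8
v13: WRITE c=8  (c history now [(5, 5), (13, 8)])
v14: WRITE a=4  (a history now [(1, 7), (2, 8), (3, 4), (7, 13), (8, 10), (10, 7), (11, 8), (14, 4)])
v15: WRITE d=2  (d history now [(4, 0), (12, 0), (15, 2)])
v16: WRITE b=0  (b history now [(6, 4), (9, 7), (16, 0)])
v17: WRITE b=0  (b history now [(6, 4), (9, 7), (16, 0), (17, 0)])
READ d @v7: history=[(4, 0), (12, 0), (15, 2)] -> pick v4 -> 0
READ d @v6: history=[(4, 0), (12, 0), (15, 2)] -> pick v4 -> 0

Answer: 8
8
NONE
NONE
NONE
7
0
10
8
0
0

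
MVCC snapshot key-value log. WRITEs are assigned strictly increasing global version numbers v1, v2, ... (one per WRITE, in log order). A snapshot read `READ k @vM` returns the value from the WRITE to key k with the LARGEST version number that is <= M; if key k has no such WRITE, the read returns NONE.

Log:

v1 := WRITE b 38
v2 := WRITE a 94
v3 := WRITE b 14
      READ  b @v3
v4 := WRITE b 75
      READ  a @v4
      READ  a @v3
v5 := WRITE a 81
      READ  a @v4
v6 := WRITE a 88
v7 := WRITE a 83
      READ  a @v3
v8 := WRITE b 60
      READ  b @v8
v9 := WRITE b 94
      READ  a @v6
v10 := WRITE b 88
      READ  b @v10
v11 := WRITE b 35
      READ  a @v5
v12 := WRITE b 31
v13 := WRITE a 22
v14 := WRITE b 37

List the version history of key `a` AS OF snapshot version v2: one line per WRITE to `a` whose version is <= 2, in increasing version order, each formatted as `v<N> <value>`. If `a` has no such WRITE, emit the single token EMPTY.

Scan writes for key=a with version <= 2:
  v1 WRITE b 38 -> skip
  v2 WRITE a 94 -> keep
  v3 WRITE b 14 -> skip
  v4 WRITE b 75 -> skip
  v5 WRITE a 81 -> drop (> snap)
  v6 WRITE a 88 -> drop (> snap)
  v7 WRITE a 83 -> drop (> snap)
  v8 WRITE b 60 -> skip
  v9 WRITE b 94 -> skip
  v10 WRITE b 88 -> skip
  v11 WRITE b 35 -> skip
  v12 WRITE b 31 -> skip
  v13 WRITE a 22 -> drop (> snap)
  v14 WRITE b 37 -> skip
Collected: [(2, 94)]

Answer: v2 94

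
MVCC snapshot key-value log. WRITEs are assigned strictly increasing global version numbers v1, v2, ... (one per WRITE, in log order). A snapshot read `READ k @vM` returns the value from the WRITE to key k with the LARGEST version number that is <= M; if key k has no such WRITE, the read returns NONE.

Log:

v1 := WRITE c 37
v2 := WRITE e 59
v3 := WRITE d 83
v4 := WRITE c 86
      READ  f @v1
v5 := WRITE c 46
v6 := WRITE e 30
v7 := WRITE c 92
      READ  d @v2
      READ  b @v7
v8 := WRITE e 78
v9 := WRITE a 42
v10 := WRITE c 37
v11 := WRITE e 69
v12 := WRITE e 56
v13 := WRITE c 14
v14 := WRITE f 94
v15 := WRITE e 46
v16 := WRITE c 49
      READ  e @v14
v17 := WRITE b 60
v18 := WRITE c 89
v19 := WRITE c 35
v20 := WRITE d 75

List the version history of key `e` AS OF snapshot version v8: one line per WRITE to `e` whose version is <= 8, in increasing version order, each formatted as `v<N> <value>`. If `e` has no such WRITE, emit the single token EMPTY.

Answer: v2 59
v6 30
v8 78

Derivation:
Scan writes for key=e with version <= 8:
  v1 WRITE c 37 -> skip
  v2 WRITE e 59 -> keep
  v3 WRITE d 83 -> skip
  v4 WRITE c 86 -> skip
  v5 WRITE c 46 -> skip
  v6 WRITE e 30 -> keep
  v7 WRITE c 92 -> skip
  v8 WRITE e 78 -> keep
  v9 WRITE a 42 -> skip
  v10 WRITE c 37 -> skip
  v11 WRITE e 69 -> drop (> snap)
  v12 WRITE e 56 -> drop (> snap)
  v13 WRITE c 14 -> skip
  v14 WRITE f 94 -> skip
  v15 WRITE e 46 -> drop (> snap)
  v16 WRITE c 49 -> skip
  v17 WRITE b 60 -> skip
  v18 WRITE c 89 -> skip
  v19 WRITE c 35 -> skip
  v20 WRITE d 75 -> skip
Collected: [(2, 59), (6, 30), (8, 78)]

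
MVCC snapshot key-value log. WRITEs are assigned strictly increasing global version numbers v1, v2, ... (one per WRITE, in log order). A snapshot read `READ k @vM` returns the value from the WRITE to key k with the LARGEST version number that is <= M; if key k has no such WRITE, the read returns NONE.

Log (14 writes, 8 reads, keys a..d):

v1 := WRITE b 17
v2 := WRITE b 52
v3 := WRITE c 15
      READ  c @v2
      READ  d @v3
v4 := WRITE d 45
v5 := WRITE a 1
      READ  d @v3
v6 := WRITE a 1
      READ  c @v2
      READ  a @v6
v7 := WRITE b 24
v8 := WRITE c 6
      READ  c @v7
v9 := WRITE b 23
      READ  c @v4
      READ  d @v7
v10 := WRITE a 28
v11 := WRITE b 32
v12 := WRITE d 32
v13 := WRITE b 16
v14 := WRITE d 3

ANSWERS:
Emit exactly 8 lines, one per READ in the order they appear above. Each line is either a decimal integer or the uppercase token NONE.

Answer: NONE
NONE
NONE
NONE
1
15
15
45

Derivation:
v1: WRITE b=17  (b history now [(1, 17)])
v2: WRITE b=52  (b history now [(1, 17), (2, 52)])
v3: WRITE c=15  (c history now [(3, 15)])
READ c @v2: history=[(3, 15)] -> no version <= 2 -> NONE
READ d @v3: history=[] -> no version <= 3 -> NONE
v4: WRITE d=45  (d history now [(4, 45)])
v5: WRITE a=1  (a history now [(5, 1)])
READ d @v3: history=[(4, 45)] -> no version <= 3 -> NONE
v6: WRITE a=1  (a history now [(5, 1), (6, 1)])
READ c @v2: history=[(3, 15)] -> no version <= 2 -> NONE
READ a @v6: history=[(5, 1), (6, 1)] -> pick v6 -> 1
v7: WRITE b=24  (b history now [(1, 17), (2, 52), (7, 24)])
v8: WRITE c=6  (c history now [(3, 15), (8, 6)])
READ c @v7: history=[(3, 15), (8, 6)] -> pick v3 -> 15
v9: WRITE b=23  (b history now [(1, 17), (2, 52), (7, 24), (9, 23)])
READ c @v4: history=[(3, 15), (8, 6)] -> pick v3 -> 15
READ d @v7: history=[(4, 45)] -> pick v4 -> 45
v10: WRITE a=28  (a history now [(5, 1), (6, 1), (10, 28)])
v11: WRITE b=32  (b history now [(1, 17), (2, 52), (7, 24), (9, 23), (11, 32)])
v12: WRITE d=32  (d history now [(4, 45), (12, 32)])
v13: WRITE b=16  (b history now [(1, 17), (2, 52), (7, 24), (9, 23), (11, 32), (13, 16)])
v14: WRITE d=3  (d history now [(4, 45), (12, 32), (14, 3)])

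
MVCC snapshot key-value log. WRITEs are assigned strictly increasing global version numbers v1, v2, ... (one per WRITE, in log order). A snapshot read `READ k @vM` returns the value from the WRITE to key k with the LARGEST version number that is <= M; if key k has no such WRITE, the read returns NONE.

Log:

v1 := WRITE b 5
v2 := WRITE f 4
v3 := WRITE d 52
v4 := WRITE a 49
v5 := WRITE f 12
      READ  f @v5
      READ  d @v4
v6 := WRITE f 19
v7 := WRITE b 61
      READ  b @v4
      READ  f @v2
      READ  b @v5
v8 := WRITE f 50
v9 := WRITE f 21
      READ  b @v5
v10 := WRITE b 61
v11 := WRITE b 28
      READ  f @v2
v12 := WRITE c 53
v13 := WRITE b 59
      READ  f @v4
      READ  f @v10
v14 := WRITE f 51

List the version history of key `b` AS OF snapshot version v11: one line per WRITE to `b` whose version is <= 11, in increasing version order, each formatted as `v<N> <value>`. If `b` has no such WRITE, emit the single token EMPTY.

Answer: v1 5
v7 61
v10 61
v11 28

Derivation:
Scan writes for key=b with version <= 11:
  v1 WRITE b 5 -> keep
  v2 WRITE f 4 -> skip
  v3 WRITE d 52 -> skip
  v4 WRITE a 49 -> skip
  v5 WRITE f 12 -> skip
  v6 WRITE f 19 -> skip
  v7 WRITE b 61 -> keep
  v8 WRITE f 50 -> skip
  v9 WRITE f 21 -> skip
  v10 WRITE b 61 -> keep
  v11 WRITE b 28 -> keep
  v12 WRITE c 53 -> skip
  v13 WRITE b 59 -> drop (> snap)
  v14 WRITE f 51 -> skip
Collected: [(1, 5), (7, 61), (10, 61), (11, 28)]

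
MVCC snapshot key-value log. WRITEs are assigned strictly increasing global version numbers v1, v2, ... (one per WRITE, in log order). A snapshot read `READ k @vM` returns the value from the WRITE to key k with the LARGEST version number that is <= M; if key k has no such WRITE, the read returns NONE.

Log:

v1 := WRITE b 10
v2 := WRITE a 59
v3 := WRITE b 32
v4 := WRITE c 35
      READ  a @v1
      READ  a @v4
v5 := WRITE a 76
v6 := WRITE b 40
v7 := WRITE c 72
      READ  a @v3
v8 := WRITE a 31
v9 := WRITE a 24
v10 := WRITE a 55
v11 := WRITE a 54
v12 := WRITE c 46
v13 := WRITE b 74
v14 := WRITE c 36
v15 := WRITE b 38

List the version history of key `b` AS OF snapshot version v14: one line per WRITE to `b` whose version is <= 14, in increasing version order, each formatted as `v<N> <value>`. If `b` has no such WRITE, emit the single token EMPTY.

Scan writes for key=b with version <= 14:
  v1 WRITE b 10 -> keep
  v2 WRITE a 59 -> skip
  v3 WRITE b 32 -> keep
  v4 WRITE c 35 -> skip
  v5 WRITE a 76 -> skip
  v6 WRITE b 40 -> keep
  v7 WRITE c 72 -> skip
  v8 WRITE a 31 -> skip
  v9 WRITE a 24 -> skip
  v10 WRITE a 55 -> skip
  v11 WRITE a 54 -> skip
  v12 WRITE c 46 -> skip
  v13 WRITE b 74 -> keep
  v14 WRITE c 36 -> skip
  v15 WRITE b 38 -> drop (> snap)
Collected: [(1, 10), (3, 32), (6, 40), (13, 74)]

Answer: v1 10
v3 32
v6 40
v13 74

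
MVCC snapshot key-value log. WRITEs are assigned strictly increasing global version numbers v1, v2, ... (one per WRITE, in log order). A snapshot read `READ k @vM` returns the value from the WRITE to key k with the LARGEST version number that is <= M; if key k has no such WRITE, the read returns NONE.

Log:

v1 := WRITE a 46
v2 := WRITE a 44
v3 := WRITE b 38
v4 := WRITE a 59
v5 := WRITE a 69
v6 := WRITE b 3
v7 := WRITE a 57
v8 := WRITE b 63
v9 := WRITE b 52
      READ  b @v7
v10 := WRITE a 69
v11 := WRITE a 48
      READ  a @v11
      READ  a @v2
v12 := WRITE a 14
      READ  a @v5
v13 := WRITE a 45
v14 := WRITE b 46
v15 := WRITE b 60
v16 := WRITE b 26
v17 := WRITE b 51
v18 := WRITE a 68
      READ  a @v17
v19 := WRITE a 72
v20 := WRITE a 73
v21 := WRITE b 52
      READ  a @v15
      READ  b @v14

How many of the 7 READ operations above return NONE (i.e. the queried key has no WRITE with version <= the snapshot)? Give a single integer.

Answer: 0

Derivation:
v1: WRITE a=46  (a history now [(1, 46)])
v2: WRITE a=44  (a history now [(1, 46), (2, 44)])
v3: WRITE b=38  (b history now [(3, 38)])
v4: WRITE a=59  (a history now [(1, 46), (2, 44), (4, 59)])
v5: WRITE a=69  (a history now [(1, 46), (2, 44), (4, 59), (5, 69)])
v6: WRITE b=3  (b history now [(3, 38), (6, 3)])
v7: WRITE a=57  (a history now [(1, 46), (2, 44), (4, 59), (5, 69), (7, 57)])
v8: WRITE b=63  (b history now [(3, 38), (6, 3), (8, 63)])
v9: WRITE b=52  (b history now [(3, 38), (6, 3), (8, 63), (9, 52)])
READ b @v7: history=[(3, 38), (6, 3), (8, 63), (9, 52)] -> pick v6 -> 3
v10: WRITE a=69  (a history now [(1, 46), (2, 44), (4, 59), (5, 69), (7, 57), (10, 69)])
v11: WRITE a=48  (a history now [(1, 46), (2, 44), (4, 59), (5, 69), (7, 57), (10, 69), (11, 48)])
READ a @v11: history=[(1, 46), (2, 44), (4, 59), (5, 69), (7, 57), (10, 69), (11, 48)] -> pick v11 -> 48
READ a @v2: history=[(1, 46), (2, 44), (4, 59), (5, 69), (7, 57), (10, 69), (11, 48)] -> pick v2 -> 44
v12: WRITE a=14  (a history now [(1, 46), (2, 44), (4, 59), (5, 69), (7, 57), (10, 69), (11, 48), (12, 14)])
READ a @v5: history=[(1, 46), (2, 44), (4, 59), (5, 69), (7, 57), (10, 69), (11, 48), (12, 14)] -> pick v5 -> 69
v13: WRITE a=45  (a history now [(1, 46), (2, 44), (4, 59), (5, 69), (7, 57), (10, 69), (11, 48), (12, 14), (13, 45)])
v14: WRITE b=46  (b history now [(3, 38), (6, 3), (8, 63), (9, 52), (14, 46)])
v15: WRITE b=60  (b history now [(3, 38), (6, 3), (8, 63), (9, 52), (14, 46), (15, 60)])
v16: WRITE b=26  (b history now [(3, 38), (6, 3), (8, 63), (9, 52), (14, 46), (15, 60), (16, 26)])
v17: WRITE b=51  (b history now [(3, 38), (6, 3), (8, 63), (9, 52), (14, 46), (15, 60), (16, 26), (17, 51)])
v18: WRITE a=68  (a history now [(1, 46), (2, 44), (4, 59), (5, 69), (7, 57), (10, 69), (11, 48), (12, 14), (13, 45), (18, 68)])
READ a @v17: history=[(1, 46), (2, 44), (4, 59), (5, 69), (7, 57), (10, 69), (11, 48), (12, 14), (13, 45), (18, 68)] -> pick v13 -> 45
v19: WRITE a=72  (a history now [(1, 46), (2, 44), (4, 59), (5, 69), (7, 57), (10, 69), (11, 48), (12, 14), (13, 45), (18, 68), (19, 72)])
v20: WRITE a=73  (a history now [(1, 46), (2, 44), (4, 59), (5, 69), (7, 57), (10, 69), (11, 48), (12, 14), (13, 45), (18, 68), (19, 72), (20, 73)])
v21: WRITE b=52  (b history now [(3, 38), (6, 3), (8, 63), (9, 52), (14, 46), (15, 60), (16, 26), (17, 51), (21, 52)])
READ a @v15: history=[(1, 46), (2, 44), (4, 59), (5, 69), (7, 57), (10, 69), (11, 48), (12, 14), (13, 45), (18, 68), (19, 72), (20, 73)] -> pick v13 -> 45
READ b @v14: history=[(3, 38), (6, 3), (8, 63), (9, 52), (14, 46), (15, 60), (16, 26), (17, 51), (21, 52)] -> pick v14 -> 46
Read results in order: ['3', '48', '44', '69', '45', '45', '46']
NONE count = 0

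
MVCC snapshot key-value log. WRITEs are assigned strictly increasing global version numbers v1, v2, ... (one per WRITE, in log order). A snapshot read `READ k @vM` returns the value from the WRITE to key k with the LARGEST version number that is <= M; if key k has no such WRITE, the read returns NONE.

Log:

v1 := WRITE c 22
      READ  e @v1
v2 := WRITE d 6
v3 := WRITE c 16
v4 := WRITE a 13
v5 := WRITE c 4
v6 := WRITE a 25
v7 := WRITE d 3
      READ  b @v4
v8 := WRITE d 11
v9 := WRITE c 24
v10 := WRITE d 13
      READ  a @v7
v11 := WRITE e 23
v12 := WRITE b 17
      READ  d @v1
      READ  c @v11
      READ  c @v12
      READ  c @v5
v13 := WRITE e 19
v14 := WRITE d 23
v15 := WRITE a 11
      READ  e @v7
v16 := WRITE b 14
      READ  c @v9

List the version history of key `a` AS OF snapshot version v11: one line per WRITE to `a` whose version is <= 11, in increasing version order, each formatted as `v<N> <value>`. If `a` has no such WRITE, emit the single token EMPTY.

Answer: v4 13
v6 25

Derivation:
Scan writes for key=a with version <= 11:
  v1 WRITE c 22 -> skip
  v2 WRITE d 6 -> skip
  v3 WRITE c 16 -> skip
  v4 WRITE a 13 -> keep
  v5 WRITE c 4 -> skip
  v6 WRITE a 25 -> keep
  v7 WRITE d 3 -> skip
  v8 WRITE d 11 -> skip
  v9 WRITE c 24 -> skip
  v10 WRITE d 13 -> skip
  v11 WRITE e 23 -> skip
  v12 WRITE b 17 -> skip
  v13 WRITE e 19 -> skip
  v14 WRITE d 23 -> skip
  v15 WRITE a 11 -> drop (> snap)
  v16 WRITE b 14 -> skip
Collected: [(4, 13), (6, 25)]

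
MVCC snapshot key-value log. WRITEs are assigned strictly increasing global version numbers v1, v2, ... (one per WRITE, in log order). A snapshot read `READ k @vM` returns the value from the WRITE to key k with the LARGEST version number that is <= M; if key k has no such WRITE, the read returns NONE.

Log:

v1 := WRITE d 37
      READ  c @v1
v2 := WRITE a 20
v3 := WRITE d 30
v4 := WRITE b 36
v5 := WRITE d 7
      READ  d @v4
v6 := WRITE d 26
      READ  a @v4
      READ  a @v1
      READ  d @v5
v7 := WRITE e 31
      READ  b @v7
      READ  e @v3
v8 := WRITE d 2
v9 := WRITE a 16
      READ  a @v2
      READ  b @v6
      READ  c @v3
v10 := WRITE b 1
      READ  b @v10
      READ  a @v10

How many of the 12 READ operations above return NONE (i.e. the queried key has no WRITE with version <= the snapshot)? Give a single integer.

Answer: 4

Derivation:
v1: WRITE d=37  (d history now [(1, 37)])
READ c @v1: history=[] -> no version <= 1 -> NONE
v2: WRITE a=20  (a history now [(2, 20)])
v3: WRITE d=30  (d history now [(1, 37), (3, 30)])
v4: WRITE b=36  (b history now [(4, 36)])
v5: WRITE d=7  (d history now [(1, 37), (3, 30), (5, 7)])
READ d @v4: history=[(1, 37), (3, 30), (5, 7)] -> pick v3 -> 30
v6: WRITE d=26  (d history now [(1, 37), (3, 30), (5, 7), (6, 26)])
READ a @v4: history=[(2, 20)] -> pick v2 -> 20
READ a @v1: history=[(2, 20)] -> no version <= 1 -> NONE
READ d @v5: history=[(1, 37), (3, 30), (5, 7), (6, 26)] -> pick v5 -> 7
v7: WRITE e=31  (e history now [(7, 31)])
READ b @v7: history=[(4, 36)] -> pick v4 -> 36
READ e @v3: history=[(7, 31)] -> no version <= 3 -> NONE
v8: WRITE d=2  (d history now [(1, 37), (3, 30), (5, 7), (6, 26), (8, 2)])
v9: WRITE a=16  (a history now [(2, 20), (9, 16)])
READ a @v2: history=[(2, 20), (9, 16)] -> pick v2 -> 20
READ b @v6: history=[(4, 36)] -> pick v4 -> 36
READ c @v3: history=[] -> no version <= 3 -> NONE
v10: WRITE b=1  (b history now [(4, 36), (10, 1)])
READ b @v10: history=[(4, 36), (10, 1)] -> pick v10 -> 1
READ a @v10: history=[(2, 20), (9, 16)] -> pick v9 -> 16
Read results in order: ['NONE', '30', '20', 'NONE', '7', '36', 'NONE', '20', '36', 'NONE', '1', '16']
NONE count = 4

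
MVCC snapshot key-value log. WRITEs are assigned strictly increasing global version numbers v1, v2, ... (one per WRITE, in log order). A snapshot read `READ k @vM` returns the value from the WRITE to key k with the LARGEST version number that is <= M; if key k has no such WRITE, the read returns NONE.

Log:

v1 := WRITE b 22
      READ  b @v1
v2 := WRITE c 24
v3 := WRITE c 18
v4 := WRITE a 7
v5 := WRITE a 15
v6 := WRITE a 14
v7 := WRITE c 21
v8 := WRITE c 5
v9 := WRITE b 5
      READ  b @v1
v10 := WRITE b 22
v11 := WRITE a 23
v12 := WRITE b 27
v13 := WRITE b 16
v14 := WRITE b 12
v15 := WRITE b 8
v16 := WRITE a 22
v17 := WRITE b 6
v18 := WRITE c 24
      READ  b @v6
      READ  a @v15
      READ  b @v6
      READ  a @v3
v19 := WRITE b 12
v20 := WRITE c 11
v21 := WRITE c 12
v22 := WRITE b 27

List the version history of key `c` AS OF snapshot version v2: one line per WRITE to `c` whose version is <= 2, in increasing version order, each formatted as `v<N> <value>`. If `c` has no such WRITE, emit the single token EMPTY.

Scan writes for key=c with version <= 2:
  v1 WRITE b 22 -> skip
  v2 WRITE c 24 -> keep
  v3 WRITE c 18 -> drop (> snap)
  v4 WRITE a 7 -> skip
  v5 WRITE a 15 -> skip
  v6 WRITE a 14 -> skip
  v7 WRITE c 21 -> drop (> snap)
  v8 WRITE c 5 -> drop (> snap)
  v9 WRITE b 5 -> skip
  v10 WRITE b 22 -> skip
  v11 WRITE a 23 -> skip
  v12 WRITE b 27 -> skip
  v13 WRITE b 16 -> skip
  v14 WRITE b 12 -> skip
  v15 WRITE b 8 -> skip
  v16 WRITE a 22 -> skip
  v17 WRITE b 6 -> skip
  v18 WRITE c 24 -> drop (> snap)
  v19 WRITE b 12 -> skip
  v20 WRITE c 11 -> drop (> snap)
  v21 WRITE c 12 -> drop (> snap)
  v22 WRITE b 27 -> skip
Collected: [(2, 24)]

Answer: v2 24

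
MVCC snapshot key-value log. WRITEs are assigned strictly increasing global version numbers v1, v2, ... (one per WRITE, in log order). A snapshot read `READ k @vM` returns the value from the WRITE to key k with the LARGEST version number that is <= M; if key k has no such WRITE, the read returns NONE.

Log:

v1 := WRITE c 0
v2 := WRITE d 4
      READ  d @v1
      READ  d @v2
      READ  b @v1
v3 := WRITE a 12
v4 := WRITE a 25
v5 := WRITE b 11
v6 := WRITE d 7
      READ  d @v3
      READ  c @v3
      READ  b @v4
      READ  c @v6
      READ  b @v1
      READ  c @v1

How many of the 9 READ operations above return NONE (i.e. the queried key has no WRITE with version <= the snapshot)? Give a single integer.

v1: WRITE c=0  (c history now [(1, 0)])
v2: WRITE d=4  (d history now [(2, 4)])
READ d @v1: history=[(2, 4)] -> no version <= 1 -> NONE
READ d @v2: history=[(2, 4)] -> pick v2 -> 4
READ b @v1: history=[] -> no version <= 1 -> NONE
v3: WRITE a=12  (a history now [(3, 12)])
v4: WRITE a=25  (a history now [(3, 12), (4, 25)])
v5: WRITE b=11  (b history now [(5, 11)])
v6: WRITE d=7  (d history now [(2, 4), (6, 7)])
READ d @v3: history=[(2, 4), (6, 7)] -> pick v2 -> 4
READ c @v3: history=[(1, 0)] -> pick v1 -> 0
READ b @v4: history=[(5, 11)] -> no version <= 4 -> NONE
READ c @v6: history=[(1, 0)] -> pick v1 -> 0
READ b @v1: history=[(5, 11)] -> no version <= 1 -> NONE
READ c @v1: history=[(1, 0)] -> pick v1 -> 0
Read results in order: ['NONE', '4', 'NONE', '4', '0', 'NONE', '0', 'NONE', '0']
NONE count = 4

Answer: 4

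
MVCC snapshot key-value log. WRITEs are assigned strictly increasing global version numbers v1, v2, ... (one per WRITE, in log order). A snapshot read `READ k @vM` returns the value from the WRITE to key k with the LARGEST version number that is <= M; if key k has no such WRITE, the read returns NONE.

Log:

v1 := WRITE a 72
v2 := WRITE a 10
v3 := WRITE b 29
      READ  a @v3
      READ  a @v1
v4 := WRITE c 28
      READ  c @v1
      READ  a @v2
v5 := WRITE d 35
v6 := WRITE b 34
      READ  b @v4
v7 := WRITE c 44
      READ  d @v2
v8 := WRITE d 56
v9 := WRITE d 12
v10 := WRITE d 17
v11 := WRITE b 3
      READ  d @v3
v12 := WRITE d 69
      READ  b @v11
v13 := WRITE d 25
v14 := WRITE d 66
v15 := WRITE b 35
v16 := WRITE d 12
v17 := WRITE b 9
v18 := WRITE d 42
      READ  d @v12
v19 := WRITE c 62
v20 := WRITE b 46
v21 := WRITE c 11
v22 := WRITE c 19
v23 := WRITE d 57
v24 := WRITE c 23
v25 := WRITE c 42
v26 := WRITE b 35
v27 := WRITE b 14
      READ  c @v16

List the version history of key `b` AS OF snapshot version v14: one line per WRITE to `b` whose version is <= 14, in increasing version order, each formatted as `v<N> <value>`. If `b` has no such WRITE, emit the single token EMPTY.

Scan writes for key=b with version <= 14:
  v1 WRITE a 72 -> skip
  v2 WRITE a 10 -> skip
  v3 WRITE b 29 -> keep
  v4 WRITE c 28 -> skip
  v5 WRITE d 35 -> skip
  v6 WRITE b 34 -> keep
  v7 WRITE c 44 -> skip
  v8 WRITE d 56 -> skip
  v9 WRITE d 12 -> skip
  v10 WRITE d 17 -> skip
  v11 WRITE b 3 -> keep
  v12 WRITE d 69 -> skip
  v13 WRITE d 25 -> skip
  v14 WRITE d 66 -> skip
  v15 WRITE b 35 -> drop (> snap)
  v16 WRITE d 12 -> skip
  v17 WRITE b 9 -> drop (> snap)
  v18 WRITE d 42 -> skip
  v19 WRITE c 62 -> skip
  v20 WRITE b 46 -> drop (> snap)
  v21 WRITE c 11 -> skip
  v22 WRITE c 19 -> skip
  v23 WRITE d 57 -> skip
  v24 WRITE c 23 -> skip
  v25 WRITE c 42 -> skip
  v26 WRITE b 35 -> drop (> snap)
  v27 WRITE b 14 -> drop (> snap)
Collected: [(3, 29), (6, 34), (11, 3)]

Answer: v3 29
v6 34
v11 3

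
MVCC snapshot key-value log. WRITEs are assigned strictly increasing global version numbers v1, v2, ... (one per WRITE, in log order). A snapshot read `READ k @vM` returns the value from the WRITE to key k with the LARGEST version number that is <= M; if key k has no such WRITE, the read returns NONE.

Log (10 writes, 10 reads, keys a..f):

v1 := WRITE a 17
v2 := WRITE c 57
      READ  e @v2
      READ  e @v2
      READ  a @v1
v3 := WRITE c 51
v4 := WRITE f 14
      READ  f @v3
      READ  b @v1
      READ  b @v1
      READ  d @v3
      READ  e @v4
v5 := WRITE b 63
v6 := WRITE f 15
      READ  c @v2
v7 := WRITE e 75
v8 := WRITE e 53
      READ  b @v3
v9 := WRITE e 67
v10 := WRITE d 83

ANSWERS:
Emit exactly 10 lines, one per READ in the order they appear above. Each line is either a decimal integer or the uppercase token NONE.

Answer: NONE
NONE
17
NONE
NONE
NONE
NONE
NONE
57
NONE

Derivation:
v1: WRITE a=17  (a history now [(1, 17)])
v2: WRITE c=57  (c history now [(2, 57)])
READ e @v2: history=[] -> no version <= 2 -> NONE
READ e @v2: history=[] -> no version <= 2 -> NONE
READ a @v1: history=[(1, 17)] -> pick v1 -> 17
v3: WRITE c=51  (c history now [(2, 57), (3, 51)])
v4: WRITE f=14  (f history now [(4, 14)])
READ f @v3: history=[(4, 14)] -> no version <= 3 -> NONE
READ b @v1: history=[] -> no version <= 1 -> NONE
READ b @v1: history=[] -> no version <= 1 -> NONE
READ d @v3: history=[] -> no version <= 3 -> NONE
READ e @v4: history=[] -> no version <= 4 -> NONE
v5: WRITE b=63  (b history now [(5, 63)])
v6: WRITE f=15  (f history now [(4, 14), (6, 15)])
READ c @v2: history=[(2, 57), (3, 51)] -> pick v2 -> 57
v7: WRITE e=75  (e history now [(7, 75)])
v8: WRITE e=53  (e history now [(7, 75), (8, 53)])
READ b @v3: history=[(5, 63)] -> no version <= 3 -> NONE
v9: WRITE e=67  (e history now [(7, 75), (8, 53), (9, 67)])
v10: WRITE d=83  (d history now [(10, 83)])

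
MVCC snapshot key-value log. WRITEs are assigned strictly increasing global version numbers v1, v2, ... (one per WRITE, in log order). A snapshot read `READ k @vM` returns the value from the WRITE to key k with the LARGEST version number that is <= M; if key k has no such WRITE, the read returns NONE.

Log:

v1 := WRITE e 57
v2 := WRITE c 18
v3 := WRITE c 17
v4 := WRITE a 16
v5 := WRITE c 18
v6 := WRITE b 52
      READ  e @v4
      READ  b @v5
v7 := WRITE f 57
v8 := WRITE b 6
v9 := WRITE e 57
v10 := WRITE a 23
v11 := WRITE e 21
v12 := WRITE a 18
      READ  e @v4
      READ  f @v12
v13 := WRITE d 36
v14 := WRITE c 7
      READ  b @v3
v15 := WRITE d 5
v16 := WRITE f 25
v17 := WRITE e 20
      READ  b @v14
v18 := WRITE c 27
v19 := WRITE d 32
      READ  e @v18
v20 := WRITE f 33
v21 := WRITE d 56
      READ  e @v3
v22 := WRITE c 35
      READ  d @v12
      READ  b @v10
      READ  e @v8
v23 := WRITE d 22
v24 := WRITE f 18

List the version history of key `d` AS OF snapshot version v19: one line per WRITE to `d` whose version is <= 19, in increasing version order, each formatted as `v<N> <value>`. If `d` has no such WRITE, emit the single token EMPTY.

Answer: v13 36
v15 5
v19 32

Derivation:
Scan writes for key=d with version <= 19:
  v1 WRITE e 57 -> skip
  v2 WRITE c 18 -> skip
  v3 WRITE c 17 -> skip
  v4 WRITE a 16 -> skip
  v5 WRITE c 18 -> skip
  v6 WRITE b 52 -> skip
  v7 WRITE f 57 -> skip
  v8 WRITE b 6 -> skip
  v9 WRITE e 57 -> skip
  v10 WRITE a 23 -> skip
  v11 WRITE e 21 -> skip
  v12 WRITE a 18 -> skip
  v13 WRITE d 36 -> keep
  v14 WRITE c 7 -> skip
  v15 WRITE d 5 -> keep
  v16 WRITE f 25 -> skip
  v17 WRITE e 20 -> skip
  v18 WRITE c 27 -> skip
  v19 WRITE d 32 -> keep
  v20 WRITE f 33 -> skip
  v21 WRITE d 56 -> drop (> snap)
  v22 WRITE c 35 -> skip
  v23 WRITE d 22 -> drop (> snap)
  v24 WRITE f 18 -> skip
Collected: [(13, 36), (15, 5), (19, 32)]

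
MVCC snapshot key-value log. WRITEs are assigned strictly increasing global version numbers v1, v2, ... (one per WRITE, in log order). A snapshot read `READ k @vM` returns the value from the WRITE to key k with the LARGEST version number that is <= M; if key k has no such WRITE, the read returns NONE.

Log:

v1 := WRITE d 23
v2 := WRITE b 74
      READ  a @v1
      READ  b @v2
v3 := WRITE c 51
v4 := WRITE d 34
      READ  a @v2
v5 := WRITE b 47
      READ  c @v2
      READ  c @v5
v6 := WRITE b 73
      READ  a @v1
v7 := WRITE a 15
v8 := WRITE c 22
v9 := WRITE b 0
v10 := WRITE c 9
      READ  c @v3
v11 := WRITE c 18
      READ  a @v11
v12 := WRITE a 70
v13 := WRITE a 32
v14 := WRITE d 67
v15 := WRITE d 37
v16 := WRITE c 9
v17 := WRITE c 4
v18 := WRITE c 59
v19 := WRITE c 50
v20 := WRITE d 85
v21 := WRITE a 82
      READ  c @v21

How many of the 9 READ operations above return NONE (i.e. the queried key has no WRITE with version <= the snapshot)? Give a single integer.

Answer: 4

Derivation:
v1: WRITE d=23  (d history now [(1, 23)])
v2: WRITE b=74  (b history now [(2, 74)])
READ a @v1: history=[] -> no version <= 1 -> NONE
READ b @v2: history=[(2, 74)] -> pick v2 -> 74
v3: WRITE c=51  (c history now [(3, 51)])
v4: WRITE d=34  (d history now [(1, 23), (4, 34)])
READ a @v2: history=[] -> no version <= 2 -> NONE
v5: WRITE b=47  (b history now [(2, 74), (5, 47)])
READ c @v2: history=[(3, 51)] -> no version <= 2 -> NONE
READ c @v5: history=[(3, 51)] -> pick v3 -> 51
v6: WRITE b=73  (b history now [(2, 74), (5, 47), (6, 73)])
READ a @v1: history=[] -> no version <= 1 -> NONE
v7: WRITE a=15  (a history now [(7, 15)])
v8: WRITE c=22  (c history now [(3, 51), (8, 22)])
v9: WRITE b=0  (b history now [(2, 74), (5, 47), (6, 73), (9, 0)])
v10: WRITE c=9  (c history now [(3, 51), (8, 22), (10, 9)])
READ c @v3: history=[(3, 51), (8, 22), (10, 9)] -> pick v3 -> 51
v11: WRITE c=18  (c history now [(3, 51), (8, 22), (10, 9), (11, 18)])
READ a @v11: history=[(7, 15)] -> pick v7 -> 15
v12: WRITE a=70  (a history now [(7, 15), (12, 70)])
v13: WRITE a=32  (a history now [(7, 15), (12, 70), (13, 32)])
v14: WRITE d=67  (d history now [(1, 23), (4, 34), (14, 67)])
v15: WRITE d=37  (d history now [(1, 23), (4, 34), (14, 67), (15, 37)])
v16: WRITE c=9  (c history now [(3, 51), (8, 22), (10, 9), (11, 18), (16, 9)])
v17: WRITE c=4  (c history now [(3, 51), (8, 22), (10, 9), (11, 18), (16, 9), (17, 4)])
v18: WRITE c=59  (c history now [(3, 51), (8, 22), (10, 9), (11, 18), (16, 9), (17, 4), (18, 59)])
v19: WRITE c=50  (c history now [(3, 51), (8, 22), (10, 9), (11, 18), (16, 9), (17, 4), (18, 59), (19, 50)])
v20: WRITE d=85  (d history now [(1, 23), (4, 34), (14, 67), (15, 37), (20, 85)])
v21: WRITE a=82  (a history now [(7, 15), (12, 70), (13, 32), (21, 82)])
READ c @v21: history=[(3, 51), (8, 22), (10, 9), (11, 18), (16, 9), (17, 4), (18, 59), (19, 50)] -> pick v19 -> 50
Read results in order: ['NONE', '74', 'NONE', 'NONE', '51', 'NONE', '51', '15', '50']
NONE count = 4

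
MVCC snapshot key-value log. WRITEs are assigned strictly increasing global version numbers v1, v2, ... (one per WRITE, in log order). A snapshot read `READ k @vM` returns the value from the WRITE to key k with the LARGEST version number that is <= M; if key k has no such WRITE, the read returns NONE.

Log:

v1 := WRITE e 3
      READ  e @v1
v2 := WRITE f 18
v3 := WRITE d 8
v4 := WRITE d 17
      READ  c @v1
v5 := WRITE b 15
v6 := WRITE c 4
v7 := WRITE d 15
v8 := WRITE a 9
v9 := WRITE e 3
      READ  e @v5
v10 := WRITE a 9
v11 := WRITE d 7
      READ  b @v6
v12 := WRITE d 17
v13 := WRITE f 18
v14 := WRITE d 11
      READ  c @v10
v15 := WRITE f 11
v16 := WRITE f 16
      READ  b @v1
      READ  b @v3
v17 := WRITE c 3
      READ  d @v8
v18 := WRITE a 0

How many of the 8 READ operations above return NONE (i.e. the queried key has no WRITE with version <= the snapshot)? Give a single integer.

Answer: 3

Derivation:
v1: WRITE e=3  (e history now [(1, 3)])
READ e @v1: history=[(1, 3)] -> pick v1 -> 3
v2: WRITE f=18  (f history now [(2, 18)])
v3: WRITE d=8  (d history now [(3, 8)])
v4: WRITE d=17  (d history now [(3, 8), (4, 17)])
READ c @v1: history=[] -> no version <= 1 -> NONE
v5: WRITE b=15  (b history now [(5, 15)])
v6: WRITE c=4  (c history now [(6, 4)])
v7: WRITE d=15  (d history now [(3, 8), (4, 17), (7, 15)])
v8: WRITE a=9  (a history now [(8, 9)])
v9: WRITE e=3  (e history now [(1, 3), (9, 3)])
READ e @v5: history=[(1, 3), (9, 3)] -> pick v1 -> 3
v10: WRITE a=9  (a history now [(8, 9), (10, 9)])
v11: WRITE d=7  (d history now [(3, 8), (4, 17), (7, 15), (11, 7)])
READ b @v6: history=[(5, 15)] -> pick v5 -> 15
v12: WRITE d=17  (d history now [(3, 8), (4, 17), (7, 15), (11, 7), (12, 17)])
v13: WRITE f=18  (f history now [(2, 18), (13, 18)])
v14: WRITE d=11  (d history now [(3, 8), (4, 17), (7, 15), (11, 7), (12, 17), (14, 11)])
READ c @v10: history=[(6, 4)] -> pick v6 -> 4
v15: WRITE f=11  (f history now [(2, 18), (13, 18), (15, 11)])
v16: WRITE f=16  (f history now [(2, 18), (13, 18), (15, 11), (16, 16)])
READ b @v1: history=[(5, 15)] -> no version <= 1 -> NONE
READ b @v3: history=[(5, 15)] -> no version <= 3 -> NONE
v17: WRITE c=3  (c history now [(6, 4), (17, 3)])
READ d @v8: history=[(3, 8), (4, 17), (7, 15), (11, 7), (12, 17), (14, 11)] -> pick v7 -> 15
v18: WRITE a=0  (a history now [(8, 9), (10, 9), (18, 0)])
Read results in order: ['3', 'NONE', '3', '15', '4', 'NONE', 'NONE', '15']
NONE count = 3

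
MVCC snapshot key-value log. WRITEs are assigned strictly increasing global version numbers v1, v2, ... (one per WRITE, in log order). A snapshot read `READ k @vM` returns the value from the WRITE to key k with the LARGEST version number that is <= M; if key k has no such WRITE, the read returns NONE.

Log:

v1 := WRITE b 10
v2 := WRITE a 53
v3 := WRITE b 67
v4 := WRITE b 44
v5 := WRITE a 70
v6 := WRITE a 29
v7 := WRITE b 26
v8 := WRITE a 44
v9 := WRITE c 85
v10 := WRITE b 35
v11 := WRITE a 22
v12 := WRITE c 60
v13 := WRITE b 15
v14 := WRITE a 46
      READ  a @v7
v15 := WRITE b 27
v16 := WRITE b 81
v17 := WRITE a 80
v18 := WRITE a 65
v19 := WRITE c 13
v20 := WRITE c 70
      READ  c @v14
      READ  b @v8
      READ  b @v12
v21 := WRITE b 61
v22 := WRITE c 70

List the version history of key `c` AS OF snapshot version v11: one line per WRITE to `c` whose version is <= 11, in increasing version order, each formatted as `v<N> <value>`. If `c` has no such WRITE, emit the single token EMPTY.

Answer: v9 85

Derivation:
Scan writes for key=c with version <= 11:
  v1 WRITE b 10 -> skip
  v2 WRITE a 53 -> skip
  v3 WRITE b 67 -> skip
  v4 WRITE b 44 -> skip
  v5 WRITE a 70 -> skip
  v6 WRITE a 29 -> skip
  v7 WRITE b 26 -> skip
  v8 WRITE a 44 -> skip
  v9 WRITE c 85 -> keep
  v10 WRITE b 35 -> skip
  v11 WRITE a 22 -> skip
  v12 WRITE c 60 -> drop (> snap)
  v13 WRITE b 15 -> skip
  v14 WRITE a 46 -> skip
  v15 WRITE b 27 -> skip
  v16 WRITE b 81 -> skip
  v17 WRITE a 80 -> skip
  v18 WRITE a 65 -> skip
  v19 WRITE c 13 -> drop (> snap)
  v20 WRITE c 70 -> drop (> snap)
  v21 WRITE b 61 -> skip
  v22 WRITE c 70 -> drop (> snap)
Collected: [(9, 85)]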